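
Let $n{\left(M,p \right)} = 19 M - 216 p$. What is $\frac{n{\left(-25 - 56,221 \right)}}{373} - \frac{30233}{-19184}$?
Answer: $- \frac{934014691}{7155632} \approx -130.53$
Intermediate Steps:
$n{\left(M,p \right)} = - 216 p + 19 M$
$\frac{n{\left(-25 - 56,221 \right)}}{373} - \frac{30233}{-19184} = \frac{\left(-216\right) 221 + 19 \left(-25 - 56\right)}{373} - \frac{30233}{-19184} = \left(-47736 + 19 \left(-25 - 56\right)\right) \frac{1}{373} - - \frac{30233}{19184} = \left(-47736 + 19 \left(-81\right)\right) \frac{1}{373} + \frac{30233}{19184} = \left(-47736 - 1539\right) \frac{1}{373} + \frac{30233}{19184} = \left(-49275\right) \frac{1}{373} + \frac{30233}{19184} = - \frac{49275}{373} + \frac{30233}{19184} = - \frac{934014691}{7155632}$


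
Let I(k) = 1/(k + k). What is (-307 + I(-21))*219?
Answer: -941335/14 ≈ -67238.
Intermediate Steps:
I(k) = 1/(2*k)
(-307 + I(-21))*219 = (-307 + (1/2)/(-21))*219 = (-307 + (1/2)*(-1/21))*219 = (-307 - 1/42)*219 = -12895/42*219 = -941335/14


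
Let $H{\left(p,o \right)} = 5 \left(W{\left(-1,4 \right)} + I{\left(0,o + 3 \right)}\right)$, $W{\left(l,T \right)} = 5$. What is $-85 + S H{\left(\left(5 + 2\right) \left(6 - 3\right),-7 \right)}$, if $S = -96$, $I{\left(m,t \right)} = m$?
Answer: $-2485$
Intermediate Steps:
$H{\left(p,o \right)} = 25$ ($H{\left(p,o \right)} = 5 \left(5 + 0\right) = 5 \cdot 5 = 25$)
$-85 + S H{\left(\left(5 + 2\right) \left(6 - 3\right),-7 \right)} = -85 - 2400 = -2485$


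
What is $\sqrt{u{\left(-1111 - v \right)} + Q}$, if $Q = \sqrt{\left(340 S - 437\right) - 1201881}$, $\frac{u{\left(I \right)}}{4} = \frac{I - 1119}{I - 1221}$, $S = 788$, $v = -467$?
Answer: $\frac{\sqrt{13151980 + 10434675 i \sqrt{103822}}}{1865} \approx 22.028 + 21.942 i$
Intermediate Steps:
$u{\left(I \right)} = \frac{4 \left(-1119 + I\right)}{-1221 + I}$ ($u{\left(I \right)} = 4 \frac{I - 1119}{I - 1221} = 4 \frac{-1119 + I}{-1221 + I} = \frac{4 \left(-1119 + I\right)}{-1221 + I}$)
$Q = 3 i \sqrt{103822}$ ($Q = \sqrt{\left(340 \cdot 788 - 437\right) - 1201881} = \sqrt{\left(267920 - 437\right) - 1201881} = \sqrt{267483 - 1201881} = \sqrt{-934398} = 3 i \sqrt{103822} \approx 966.64 i$)
$\sqrt{u{\left(-1111 - v \right)} + Q} = \sqrt{\frac{4 \left(-1119 - 644\right)}{-1221 - 644} + 3 i \sqrt{103822}} = \sqrt{4 \frac{1}{-1865} \left(-1763\right) + 3 i \sqrt{103822}} = \sqrt{4 \left(- \frac{1}{1865}\right) \left(-1763\right) + 3 i \sqrt{103822}} = \sqrt{\frac{7052}{1865} + 3 i \sqrt{103822}}$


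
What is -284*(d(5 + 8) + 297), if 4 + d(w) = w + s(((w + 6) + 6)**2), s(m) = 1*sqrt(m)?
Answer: -94004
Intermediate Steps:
s(m) = sqrt(m)
d(w) = -4 + w + sqrt((12 + w)**2) (d(w) = -4 + (w + sqrt(((w + 6) + 6)**2)) = -4 + (w + sqrt(((6 + w) + 6)**2)) = -4 + (w + sqrt((12 + w)**2)) = -4 + w + sqrt((12 + w)**2))
-284*(d(5 + 8) + 297) = -284*((-4 + (5 + 8) + sqrt((12 + (5 + 8))**2)) + 297) = -284*((-4 + 13 + sqrt((12 + 13)**2)) + 297) = -284*((-4 + 13 + sqrt(25**2)) + 297) = -284*((-4 + 13 + sqrt(625)) + 297) = -284*((-4 + 13 + 25) + 297) = -284*(34 + 297) = -284*331 = -94004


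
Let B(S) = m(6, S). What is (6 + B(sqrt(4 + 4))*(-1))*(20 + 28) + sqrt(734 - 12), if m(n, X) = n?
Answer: 19*sqrt(2) ≈ 26.870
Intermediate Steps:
B(S) = 6
(6 + B(sqrt(4 + 4))*(-1))*(20 + 28) + sqrt(734 - 12) = (6 + 6*(-1))*(20 + 28) + sqrt(734 - 12) = (6 - 6)*48 + sqrt(722) = 0*48 + 19*sqrt(2) = 0 + 19*sqrt(2) = 19*sqrt(2)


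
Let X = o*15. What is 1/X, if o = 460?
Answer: 1/6900 ≈ 0.00014493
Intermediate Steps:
X = 6900 (X = 460*15 = 6900)
1/X = 1/6900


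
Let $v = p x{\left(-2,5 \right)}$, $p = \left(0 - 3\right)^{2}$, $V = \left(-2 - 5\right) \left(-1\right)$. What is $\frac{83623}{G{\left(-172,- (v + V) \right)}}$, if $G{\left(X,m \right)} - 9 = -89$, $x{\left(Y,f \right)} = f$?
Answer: $- \frac{83623}{80} \approx -1045.3$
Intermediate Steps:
$V = 7$ ($V = \left(-7\right) \left(-1\right) = 7$)
$p = 9$ ($p = \left(-3\right)^{2} = 9$)
$v = 45$ ($v = 9 \cdot 5 = 45$)
$G{\left(X,m \right)} = -80$ ($G{\left(X,m \right)} = 9 - 89 = -80$)
$\frac{83623}{G{\left(-172,- (v + V) \right)}} = \frac{83623}{-80} = 83623 \left(- \frac{1}{80}\right) = - \frac{83623}{80}$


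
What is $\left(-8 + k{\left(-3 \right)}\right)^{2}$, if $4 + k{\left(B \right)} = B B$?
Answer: $9$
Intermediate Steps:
$k{\left(B \right)} = -4 + B^{2}$ ($k{\left(B \right)} = -4 + B B = -4 + B^{2}$)
$\left(-8 + k{\left(-3 \right)}\right)^{2} = \left(-8 - \left(4 - \left(-3\right)^{2}\right)\right)^{2} = \left(-8 + \left(-4 + 9\right)\right)^{2} = \left(-8 + 5\right)^{2} = \left(-3\right)^{2} = 9$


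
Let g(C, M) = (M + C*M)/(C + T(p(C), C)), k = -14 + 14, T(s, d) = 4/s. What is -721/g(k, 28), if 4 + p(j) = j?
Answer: 103/4 ≈ 25.750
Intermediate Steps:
p(j) = -4 + j
k = 0
g(C, M) = (M + C*M)/(C + 4/(-4 + C))
-721/g(k, 28) = -721*(4 + 0*(-4 + 0))/(28*(1 + 0)*(-4 + 0)) = -721/(28*1*(-4)/(4 + 0*(-4))) = -721/(28*1*(-4)/(4 + 0)) = -721/(28*1*(-4)/4) = -721/(28*(¼)*1*(-4)) = -721/(-28) = -721*(-1/28) = 103/4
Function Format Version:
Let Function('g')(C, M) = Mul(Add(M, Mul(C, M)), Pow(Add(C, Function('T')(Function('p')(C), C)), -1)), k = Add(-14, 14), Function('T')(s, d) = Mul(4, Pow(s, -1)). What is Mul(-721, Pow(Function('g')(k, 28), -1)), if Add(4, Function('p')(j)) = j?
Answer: Rational(103, 4) ≈ 25.750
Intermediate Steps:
Function('p')(j) = Add(-4, j)
k = 0
Function('g')(C, M) = Mul(Pow(Add(C, Mul(4, Pow(Add(-4, C), -1))), -1), Add(M, Mul(C, M))) (Function('g')(C, M) = Mul(Add(M, Mul(C, M)), Pow(Add(C, Mul(4, Pow(Add(-4, C), -1))), -1)) = Mul(Pow(Add(C, Mul(4, Pow(Add(-4, C), -1))), -1), Add(M, Mul(C, M))))
Mul(-721, Pow(Function('g')(k, 28), -1)) = Mul(-721, Pow(Mul(28, Pow(Add(4, Mul(0, Add(-4, 0))), -1), Add(1, 0), Add(-4, 0)), -1)) = Mul(-721, Pow(Mul(28, Pow(Add(4, Mul(0, -4)), -1), 1, -4), -1)) = Mul(-721, Pow(Mul(28, Pow(Add(4, 0), -1), 1, -4), -1)) = Mul(-721, Pow(Mul(28, Pow(4, -1), 1, -4), -1)) = Mul(-721, Pow(Mul(28, Rational(1, 4), 1, -4), -1)) = Mul(-721, Pow(-28, -1)) = Mul(-721, Rational(-1, 28)) = Rational(103, 4)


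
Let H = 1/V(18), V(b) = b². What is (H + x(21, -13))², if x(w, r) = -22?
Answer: 50794129/104976 ≈ 483.86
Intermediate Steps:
H = 1/324 (H = 1/(18²) = 1/324 ≈ 0.0030864)
(H + x(21, -13))² = (1/324 - 22)² = (-7127/324)² = 50794129/104976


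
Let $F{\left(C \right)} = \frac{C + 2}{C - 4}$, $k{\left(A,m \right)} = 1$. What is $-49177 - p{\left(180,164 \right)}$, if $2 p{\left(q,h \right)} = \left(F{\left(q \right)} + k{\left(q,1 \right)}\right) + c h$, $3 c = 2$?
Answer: $- \frac{25994857}{528} \approx -49233.0$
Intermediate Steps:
$c = \frac{2}{3}$ ($c = \frac{1}{3} \cdot 2 = \frac{2}{3} \approx 0.66667$)
$F{\left(C \right)} = \frac{2 + C}{-4 + C}$
$p{\left(q,h \right)} = \frac{1}{2} + \frac{h}{3} + \frac{2 + q}{2 \left(-4 + q\right)}$ ($p{\left(q,h \right)} = \frac{\left(\frac{2 + q}{-4 + q} + 1\right) + \frac{2 h}{3}}{2} = \frac{\left(1 + \frac{2 + q}{-4 + q}\right) + \frac{2 h}{3}}{2} = \frac{1 + \frac{2 h}{3} + \frac{2 + q}{-4 + q}}{2} = \frac{1}{2} + \frac{h}{3} + \frac{2 + q}{2 \left(-4 + q\right)}$)
$-49177 - p{\left(180,164 \right)} = -49177 - \frac{-3 - 656 + 3 \cdot 180 + 164 \cdot 180}{3 \left(-4 + 180\right)} = -49177 - \frac{-3 - 656 + 540 + 29520}{3 \cdot 176} = -49177 - \frac{1}{3} \cdot \frac{1}{176} \cdot 29401 = -49177 - \frac{29401}{528} = - \frac{25994857}{528}$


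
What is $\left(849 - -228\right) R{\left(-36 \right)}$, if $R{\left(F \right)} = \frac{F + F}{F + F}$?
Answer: $1077$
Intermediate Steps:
$R{\left(F \right)} = 1$ ($R{\left(F \right)} = \frac{2 F}{2 F} = 2 F \frac{1}{2 F} = 1$)
$\left(849 - -228\right) R{\left(-36 \right)} = \left(849 - -228\right) 1 = \left(849 + 228\right) 1 = 1077 \cdot 1 = 1077$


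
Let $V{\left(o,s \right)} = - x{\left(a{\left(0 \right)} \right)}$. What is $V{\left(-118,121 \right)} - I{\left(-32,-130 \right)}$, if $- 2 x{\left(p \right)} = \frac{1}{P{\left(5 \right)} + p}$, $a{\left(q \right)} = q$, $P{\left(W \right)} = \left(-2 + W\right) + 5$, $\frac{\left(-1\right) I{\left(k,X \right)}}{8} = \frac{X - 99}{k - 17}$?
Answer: $\frac{29361}{784} \approx 37.45$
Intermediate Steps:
$I{\left(k,X \right)} = - \frac{8 \left(-99 + X\right)}{-17 + k}$ ($I{\left(k,X \right)} = - 8 \frac{X - 99}{k - 17} = - 8 \frac{-99 + X}{-17 + k} = - \frac{8 \left(-99 + X\right)}{-17 + k}$)
$P{\left(W \right)} = 3 + W$
$x{\left(p \right)} = - \frac{1}{2 \left(8 + p\right)}$ ($x{\left(p \right)} = - \frac{1}{2 \left(\left(3 + 5\right) + p\right)} = - \frac{1}{2 \left(8 + p\right)}$)
$V{\left(o,s \right)} = \frac{1}{16}$ ($V{\left(o,s \right)} = - \frac{-1}{16 + 2 \cdot 0} = - \frac{-1}{16 + 0} = - \frac{-1}{16} = \left(-1\right) \left(- \frac{1}{16}\right) = \frac{1}{16}$)
$V{\left(-118,121 \right)} - I{\left(-32,-130 \right)} = \frac{1}{16} - \frac{8 \left(99 - -130\right)}{-17 - 32} = \frac{1}{16} - \frac{8 \left(99 + 130\right)}{-49} = \frac{1}{16} - 8 \left(- \frac{1}{49}\right) 229 = \frac{1}{16} - - \frac{1832}{49} = \frac{1}{16} + \frac{1832}{49} = \frac{29361}{784}$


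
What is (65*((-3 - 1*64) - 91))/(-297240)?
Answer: 1027/29724 ≈ 0.034551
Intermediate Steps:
(65*((-3 - 1*64) - 91))/(-297240) = (65*((-3 - 64) - 91))*(-1/297240) = (65*(-67 - 91))*(-1/297240) = (65*(-158))*(-1/297240) = -10270*(-1/297240) = 1027/29724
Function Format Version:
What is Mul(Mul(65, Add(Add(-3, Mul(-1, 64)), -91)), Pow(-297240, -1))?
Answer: Rational(1027, 29724) ≈ 0.034551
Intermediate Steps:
Mul(Mul(65, Add(Add(-3, Mul(-1, 64)), -91)), Pow(-297240, -1)) = Mul(Mul(65, Add(Add(-3, -64), -91)), Rational(-1, 297240)) = Mul(Mul(65, Add(-67, -91)), Rational(-1, 297240)) = Mul(Mul(65, -158), Rational(-1, 297240)) = Mul(-10270, Rational(-1, 297240)) = Rational(1027, 29724)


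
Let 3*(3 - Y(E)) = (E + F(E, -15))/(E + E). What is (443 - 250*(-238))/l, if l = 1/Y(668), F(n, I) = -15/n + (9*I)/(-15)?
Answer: 151452203591/892448 ≈ 1.6970e+5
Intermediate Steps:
F(n, I) = -15/n - 3*I/5 (F(n, I) = -15/n + (9*I)*(-1/15) = -15/n - 3*I/5)
Y(E) = 3 - (9 + E - 15/E)/(6*E) (Y(E) = 3 - (E + (-15/E - 3/5*(-15)))/(3*(E + E)) = 3 - (E + (-15/E + 9))/(3*(2*E)) = 3 - (E + (9 - 15/E))*1/(2*E)/3 = 3 - (9 + E - 15/E)*1/(2*E)/3 = 3 - (9 + E - 15/E)/(6*E))
l = 2677344/7579811 (l = 1/((1/6)*(15 + 668*(-9 + 17*668))/668**2) = 1/((1/6)*(1/446224)*(15 + 668*(-9 + 11356))) = 1/((1/6)*(1/446224)*(15 + 668*11347)) = 1/((1/6)*(1/446224)*(15 + 7579796)) = 1/((1/6)*(1/446224)*7579811) = 1/(7579811/2677344) = 2677344/7579811 ≈ 0.35322)
(443 - 250*(-238))/l = (443 - 250*(-238))/(2677344/7579811) = (443 + 59500)*(7579811/2677344) = 59943*(7579811/2677344) = 151452203591/892448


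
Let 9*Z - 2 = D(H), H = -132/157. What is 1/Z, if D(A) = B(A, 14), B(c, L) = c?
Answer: 1413/182 ≈ 7.7637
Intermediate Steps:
H = -132/157 (H = -132*1/157 = -132/157 ≈ -0.84076)
D(A) = A
Z = 182/1413 (Z = 2/9 + (⅑)*(-132/157) = 2/9 - 44/471 = 182/1413 ≈ 0.12880)
1/Z = 1/(182/1413) = 1413/182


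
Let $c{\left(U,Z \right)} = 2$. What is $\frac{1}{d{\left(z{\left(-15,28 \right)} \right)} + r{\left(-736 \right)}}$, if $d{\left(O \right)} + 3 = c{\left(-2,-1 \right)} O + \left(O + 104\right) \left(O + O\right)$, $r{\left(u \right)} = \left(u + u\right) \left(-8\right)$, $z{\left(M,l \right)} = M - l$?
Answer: $\frac{1}{6441} \approx 0.00015526$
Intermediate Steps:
$r{\left(u \right)} = - 16 u$ ($r{\left(u \right)} = 2 u \left(-8\right) = - 16 u$)
$d{\left(O \right)} = -3 + 2 O + 2 O \left(104 + O\right)$ ($d{\left(O \right)} = -3 + \left(2 O + \left(O + 104\right) \left(O + O\right)\right) = -3 + \left(2 O + \left(104 + O\right) 2 O\right) = -3 + \left(2 O + 2 O \left(104 + O\right)\right) = -3 + 2 O + 2 O \left(104 + O\right)$)
$\frac{1}{d{\left(z{\left(-15,28 \right)} \right)} + r{\left(-736 \right)}} = \frac{1}{\left(-3 + 2 \left(-15 - 28\right)^{2} + 210 \left(-15 - 28\right)\right) - -11776} = \frac{1}{\left(-3 + 2 \left(-15 - 28\right)^{2} + 210 \left(-15 - 28\right)\right) + 11776} = \frac{1}{\left(-3 + 2 \left(-43\right)^{2} + 210 \left(-43\right)\right) + 11776} = \frac{1}{\left(-3 + 2 \cdot 1849 - 9030\right) + 11776} = \frac{1}{\left(-3 + 3698 - 9030\right) + 11776} = \frac{1}{-5335 + 11776} = \frac{1}{6441}$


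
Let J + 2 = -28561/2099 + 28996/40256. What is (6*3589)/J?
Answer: -454891451424/314470925 ≈ -1446.5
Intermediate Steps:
J = -314470925/21124336 (J = -2 + (-28561/2099 + 28996/40256) = -2 + (-28561*1/2099 + 28996*(1/40256)) = -2 + (-28561/2099 + 7249/10064) = -2 - 272222253/21124336 = -314470925/21124336 ≈ -14.887)
(6*3589)/J = (6*3589)/(-314470925/21124336) = 21534*(-21124336/314470925) = -454891451424/314470925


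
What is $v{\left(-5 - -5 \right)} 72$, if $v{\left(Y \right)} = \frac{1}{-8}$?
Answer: $-9$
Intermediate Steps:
$v{\left(Y \right)} = - \frac{1}{8}$
$v{\left(-5 - -5 \right)} 72 = \left(- \frac{1}{8}\right) 72 = -9$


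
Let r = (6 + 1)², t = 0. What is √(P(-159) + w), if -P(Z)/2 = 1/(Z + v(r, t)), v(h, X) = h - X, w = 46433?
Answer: 2*√35114970/55 ≈ 215.48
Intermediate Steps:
r = 49 (r = 7² = 49)
P(Z) = -2/(49 + Z) (P(Z) = -2/(Z + (49 - 1*0)) = -2/(Z + (49 + 0)) = -2/(Z + 49) = -2/(49 + Z))
√(P(-159) + w) = √(-2/(49 - 159) + 46433) = √(-2/(-110) + 46433) = √(-2*(-1/110) + 46433) = √(1/55 + 46433) = √(2553816/55) = 2*√35114970/55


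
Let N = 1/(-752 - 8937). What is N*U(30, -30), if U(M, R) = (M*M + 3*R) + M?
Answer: -840/9689 ≈ -0.086696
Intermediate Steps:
N = -1/9689 (N = 1/(-9689) = -1/9689 ≈ -0.00010321)
U(M, R) = M + M² + 3*R (U(M, R) = (M² + 3*R) + M = M + M² + 3*R)
N*U(30, -30) = -(30 + 30² + 3*(-30))/9689 = -(30 + 900 - 90)/9689 = -1/9689*840 = -840/9689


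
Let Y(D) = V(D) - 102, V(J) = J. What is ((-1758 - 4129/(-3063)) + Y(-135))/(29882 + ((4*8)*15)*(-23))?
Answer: -3053278/28856523 ≈ -0.10581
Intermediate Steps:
Y(D) = -102 + D (Y(D) = D - 102 = -102 + D)
((-1758 - 4129/(-3063)) + Y(-135))/(29882 + ((4*8)*15)*(-23)) = ((-1758 - 4129/(-3063)) + (-102 - 135))/(29882 + ((4*8)*15)*(-23)) = ((-1758 - 4129*(-1/3063)) - 237)/(29882 + (32*15)*(-23)) = ((-1758 + 4129/3063) - 237)/(29882 + 480*(-23)) = (-5380625/3063 - 237)/(29882 - 11040) = -6106556/3063/18842 = -6106556/3063*1/18842 = -3053278/28856523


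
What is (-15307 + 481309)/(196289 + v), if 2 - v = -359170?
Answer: 466002/555461 ≈ 0.83895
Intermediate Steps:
v = 359172 (v = 2 - 1*(-359170) = 2 + 359170 = 359172)
(-15307 + 481309)/(196289 + v) = (-15307 + 481309)/(196289 + 359172) = 466002/555461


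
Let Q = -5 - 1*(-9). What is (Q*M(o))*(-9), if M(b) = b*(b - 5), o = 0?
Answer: 0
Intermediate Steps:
M(b) = b*(-5 + b)
Q = 4 (Q = -5 + 9 = 4)
(Q*M(o))*(-9) = (4*(0*(-5 + 0)))*(-9) = (4*(0*(-5)))*(-9) = (4*0)*(-9) = 0*(-9) = 0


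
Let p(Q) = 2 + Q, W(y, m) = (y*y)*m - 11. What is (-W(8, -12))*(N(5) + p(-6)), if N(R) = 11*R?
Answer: 39729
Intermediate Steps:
W(y, m) = -11 + m*y**2 (W(y, m) = y**2*m - 11 = m*y**2 - 11 = -11 + m*y**2)
(-W(8, -12))*(N(5) + p(-6)) = (-(-11 - 12*8**2))*(11*5 + (2 - 6)) = (-(-11 - 12*64))*(55 - 4) = -(-11 - 768)*51 = -1*(-779)*51 = 779*51 = 39729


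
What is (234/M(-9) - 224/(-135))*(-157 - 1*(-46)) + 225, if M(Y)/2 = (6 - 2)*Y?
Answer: 72283/180 ≈ 401.57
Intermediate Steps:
M(Y) = 8*Y (M(Y) = 2*((6 - 2)*Y) = 2*(4*Y) = 8*Y)
(234/M(-9) - 224/(-135))*(-157 - 1*(-46)) + 225 = (234/((8*(-9))) - 224/(-135))*(-157 - 1*(-46)) + 225 = (234/(-72) - 224*(-1/135))*(-157 + 46) + 225 = (234*(-1/72) + 224/135)*(-111) + 225 = (-13/4 + 224/135)*(-111) + 225 = -859/540*(-111) + 225 = 31783/180 + 225 = 72283/180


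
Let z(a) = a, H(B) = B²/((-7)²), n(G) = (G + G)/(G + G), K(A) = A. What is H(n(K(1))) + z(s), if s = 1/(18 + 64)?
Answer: 131/4018 ≈ 0.032603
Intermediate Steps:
n(G) = 1 (n(G) = (2*G)/((2*G)) = (2*G)*(1/(2*G)) = 1)
s = 1/82 ≈ 0.012195
H(B) = B²/49
H(n(K(1))) + z(s) = (1/49)*1² + 1/82 = (1/49)*1 + 1/82 = 1/49 + 1/82 = 131/4018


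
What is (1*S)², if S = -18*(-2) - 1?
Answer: 1225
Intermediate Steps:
S = 35 (S = -3*(-12) - 1 = 36 - 1 = 35)
(1*S)² = (1*35)² = 35² = 1225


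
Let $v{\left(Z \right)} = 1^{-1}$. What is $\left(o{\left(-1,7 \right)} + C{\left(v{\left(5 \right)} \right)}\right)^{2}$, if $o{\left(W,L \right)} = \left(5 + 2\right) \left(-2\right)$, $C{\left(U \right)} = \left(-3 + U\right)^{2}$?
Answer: $100$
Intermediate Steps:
$v{\left(Z \right)} = 1$
$o{\left(W,L \right)} = -14$ ($o{\left(W,L \right)} = 7 \left(-2\right) = -14$)
$\left(o{\left(-1,7 \right)} + C{\left(v{\left(5 \right)} \right)}\right)^{2} = \left(-14 + \left(-3 + 1\right)^{2}\right)^{2} = \left(-14 + \left(-2\right)^{2}\right)^{2} = \left(-14 + 4\right)^{2} = \left(-10\right)^{2} = 100$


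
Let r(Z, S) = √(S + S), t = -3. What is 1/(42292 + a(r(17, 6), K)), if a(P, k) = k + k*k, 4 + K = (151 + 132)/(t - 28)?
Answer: 961/40795644 ≈ 2.3556e-5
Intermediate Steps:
K = -407/31 (K = -4 + (151 + 132)/(-3 - 28) = -4 + 283/(-31) = -4 + 283*(-1/31) = -4 - 283/31 = -407/31 ≈ -13.129)
r(Z, S) = √2*√S (r(Z, S) = √(2*S) = √2*√S)
a(P, k) = k + k²
1/(42292 + a(r(17, 6), K)) = 1/(42292 - 407*(1 - 407/31)/31) = 1/(42292 - 407/31*(-376/31)) = 1/(42292 + 153032/961) = 1/(40795644/961) = 961/40795644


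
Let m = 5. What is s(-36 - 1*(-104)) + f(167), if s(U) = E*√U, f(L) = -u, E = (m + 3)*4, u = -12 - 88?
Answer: 100 + 64*√17 ≈ 363.88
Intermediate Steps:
u = -100
E = 32 (E = (5 + 3)*4 = 8*4 = 32)
f(L) = 100 (f(L) = -1*(-100) = 100)
s(U) = 32*√U
s(-36 - 1*(-104)) + f(167) = 32*√(-36 - 1*(-104)) + 100 = 32*√(-36 + 104) + 100 = 32*√68 + 100 = 32*(2*√17) + 100 = 64*√17 + 100 = 100 + 64*√17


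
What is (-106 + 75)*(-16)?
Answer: 496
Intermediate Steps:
(-106 + 75)*(-16) = -31*(-16) = 496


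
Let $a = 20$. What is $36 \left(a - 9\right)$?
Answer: $396$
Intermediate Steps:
$36 \left(a - 9\right) = 36 \left(20 - 9\right) = 36 \cdot 11 = 396$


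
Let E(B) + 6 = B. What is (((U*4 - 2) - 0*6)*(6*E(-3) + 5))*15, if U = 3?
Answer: -7350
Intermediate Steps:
E(B) = -6 + B
(((U*4 - 2) - 0*6)*(6*E(-3) + 5))*15 = (((3*4 - 2) - 0*6)*(6*(-6 - 3) + 5))*15 = (((12 - 2) - 1*0)*(6*(-9) + 5))*15 = ((10 + 0)*(-54 + 5))*15 = (10*(-49))*15 = -490*15 = -7350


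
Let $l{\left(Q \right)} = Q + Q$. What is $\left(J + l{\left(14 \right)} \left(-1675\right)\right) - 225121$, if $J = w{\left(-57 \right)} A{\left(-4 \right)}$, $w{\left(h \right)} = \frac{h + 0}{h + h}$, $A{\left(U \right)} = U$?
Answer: $-272023$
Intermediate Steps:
$l{\left(Q \right)} = 2 Q$
$w{\left(h \right)} = \frac{1}{2}$ ($w{\left(h \right)} = \frac{h}{2 h} = h \frac{1}{2 h} = \frac{1}{2}$)
$J = -2$ ($J = \frac{1}{2} \left(-4\right) = -2$)
$\left(J + l{\left(14 \right)} \left(-1675\right)\right) - 225121 = \left(-2 + 2 \cdot 14 \left(-1675\right)\right) - 225121 = \left(-2 + 28 \left(-1675\right)\right) - 225121 = \left(-2 - 46900\right) - 225121 = -46902 - 225121 = -272023$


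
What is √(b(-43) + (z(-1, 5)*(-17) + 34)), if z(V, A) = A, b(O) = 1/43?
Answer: 4*I*√5891/43 ≈ 7.1398*I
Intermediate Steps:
b(O) = 1/43
√(b(-43) + (z(-1, 5)*(-17) + 34)) = √(1/43 + (5*(-17) + 34)) = √(1/43 + (-85 + 34)) = √(1/43 - 51) = √(-2192/43) = 4*I*√5891/43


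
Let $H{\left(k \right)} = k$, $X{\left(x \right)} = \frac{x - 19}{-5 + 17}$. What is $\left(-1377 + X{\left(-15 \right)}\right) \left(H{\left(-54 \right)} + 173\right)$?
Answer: $- \frac{985201}{6} \approx -1.642 \cdot 10^{5}$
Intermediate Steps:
$X{\left(x \right)} = - \frac{19}{12} + \frac{x}{12}$ ($X{\left(x \right)} = \frac{-19 + x}{12} = \left(-19 + x\right) \frac{1}{12} = - \frac{19}{12} + \frac{x}{12}$)
$\left(-1377 + X{\left(-15 \right)}\right) \left(H{\left(-54 \right)} + 173\right) = \left(-1377 + \left(- \frac{19}{12} + \frac{1}{12} \left(-15\right)\right)\right) \left(-54 + 173\right) = \left(-1377 - \frac{17}{6}\right) 119 = \left(- \frac{8279}{6}\right) 119 = - \frac{985201}{6}$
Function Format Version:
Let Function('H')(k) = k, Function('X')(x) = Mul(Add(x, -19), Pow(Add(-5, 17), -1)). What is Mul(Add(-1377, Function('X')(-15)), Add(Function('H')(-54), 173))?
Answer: Rational(-985201, 6) ≈ -1.6420e+5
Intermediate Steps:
Function('X')(x) = Add(Rational(-19, 12), Mul(Rational(1, 12), x)) (Function('X')(x) = Mul(Add(-19, x), Pow(12, -1)) = Mul(Add(-19, x), Rational(1, 12)) = Add(Rational(-19, 12), Mul(Rational(1, 12), x)))
Mul(Add(-1377, Function('X')(-15)), Add(Function('H')(-54), 173)) = Mul(Add(-1377, Add(Rational(-19, 12), Mul(Rational(1, 12), -15))), Add(-54, 173)) = Mul(Add(-1377, Add(Rational(-19, 12), Rational(-5, 4))), 119) = Mul(Add(-1377, Rational(-17, 6)), 119) = Mul(Rational(-8279, 6), 119) = Rational(-985201, 6)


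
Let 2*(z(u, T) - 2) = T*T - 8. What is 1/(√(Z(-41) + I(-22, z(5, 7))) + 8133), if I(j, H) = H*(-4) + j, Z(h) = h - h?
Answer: 8133/66145801 - 4*I*√7/66145801 ≈ 0.00012296 - 1.6e-7*I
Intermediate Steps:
Z(h) = 0
z(u, T) = -2 + T²/2 (z(u, T) = 2 + (T*T - 8)/2 = 2 + (T² - 8)/2 = 2 + (-8 + T²)/2 = 2 + (-4 + T²/2) = -2 + T²/2)
I(j, H) = j - 4*H (I(j, H) = -4*H + j = j - 4*H)
1/(√(Z(-41) + I(-22, z(5, 7))) + 8133) = 1/(√(0 + (-22 - 4*(-2 + (½)*7²))) + 8133) = 1/(√(0 + (-22 - 4*(-2 + (½)*49))) + 8133) = 1/(√(0 + (-22 - 4*(-2 + 49/2))) + 8133) = 1/(√(0 + (-22 - 4*45/2)) + 8133) = 1/(√(0 + (-22 - 90)) + 8133) = 1/(√(0 - 112) + 8133) = 1/(√(-112) + 8133) = 1/(4*I*√7 + 8133) = 1/(8133 + 4*I*√7)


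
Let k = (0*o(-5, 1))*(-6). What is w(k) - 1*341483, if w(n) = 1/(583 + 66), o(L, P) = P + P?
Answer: -221622466/649 ≈ -3.4148e+5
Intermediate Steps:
o(L, P) = 2*P
k = 0 (k = (0*(2*1))*(-6) = (0*2)*(-6) = 0*(-6) = 0)
w(n) = 1/649
w(k) - 1*341483 = 1/649 - 1*341483 = 1/649 - 341483 = -221622466/649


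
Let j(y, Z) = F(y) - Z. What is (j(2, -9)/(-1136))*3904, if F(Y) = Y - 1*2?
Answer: -2196/71 ≈ -30.930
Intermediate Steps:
F(Y) = -2 + Y (F(Y) = Y - 2 = -2 + Y)
j(y, Z) = -2 + y - Z (j(y, Z) = (-2 + y) - Z = -2 + y - Z)
(j(2, -9)/(-1136))*3904 = ((-2 + 2 - 1*(-9))/(-1136))*3904 = ((-2 + 2 + 9)*(-1/1136))*3904 = (9*(-1/1136))*3904 = -9/1136*3904 = -2196/71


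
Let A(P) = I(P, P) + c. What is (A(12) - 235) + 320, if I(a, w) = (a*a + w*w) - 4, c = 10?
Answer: 379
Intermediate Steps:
I(a, w) = -4 + a² + w² (I(a, w) = (a² + w²) - 4 = -4 + a² + w²)
A(P) = 6 + 2*P² (A(P) = (-4 + P² + P²) + 10 = (-4 + 2*P²) + 10 = 6 + 2*P²)
(A(12) - 235) + 320 = ((6 + 2*12²) - 235) + 320 = ((6 + 2*144) - 235) + 320 = ((6 + 288) - 235) + 320 = (294 - 235) + 320 = 59 + 320 = 379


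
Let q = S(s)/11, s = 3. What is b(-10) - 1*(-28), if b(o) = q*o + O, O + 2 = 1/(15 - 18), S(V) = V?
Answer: 757/33 ≈ 22.939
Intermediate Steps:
q = 3/11 ≈ 0.27273
O = -7/3 (O = -2 + 1/(15 - 18) = -2 + 1/(-3) = -2 - ⅓ = -7/3 ≈ -2.3333)
b(o) = -7/3 + 3*o/11 (b(o) = 3*o/11 - 7/3 = -7/3 + 3*o/11)
b(-10) - 1*(-28) = (-7/3 + (3/11)*(-10)) - 1*(-28) = (-7/3 - 30/11) + 28 = -167/33 + 28 = 757/33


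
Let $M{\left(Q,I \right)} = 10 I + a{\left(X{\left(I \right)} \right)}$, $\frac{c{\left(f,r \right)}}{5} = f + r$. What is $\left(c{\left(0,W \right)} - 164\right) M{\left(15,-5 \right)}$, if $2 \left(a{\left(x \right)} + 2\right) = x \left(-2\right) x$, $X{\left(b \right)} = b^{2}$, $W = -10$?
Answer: $144878$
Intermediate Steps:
$c{\left(f,r \right)} = 5 f + 5 r$ ($c{\left(f,r \right)} = 5 \left(f + r\right) = 5 f + 5 r$)
$a{\left(x \right)} = -2 - x^{2}$ ($a{\left(x \right)} = -2 + \frac{x \left(-2\right) x}{2} = -2 + \frac{- 2 x x}{2} = -2 + \frac{\left(-2\right) x^{2}}{2} = -2 - x^{2}$)
$M{\left(Q,I \right)} = -2 - I^{4} + 10 I$ ($M{\left(Q,I \right)} = 10 I - \left(2 + \left(I^{2}\right)^{2}\right) = 10 I - \left(2 + I^{4}\right) = -2 - I^{4} + 10 I$)
$\left(c{\left(0,W \right)} - 164\right) M{\left(15,-5 \right)} = \left(\left(5 \cdot 0 + 5 \left(-10\right)\right) - 164\right) \left(-2 - \left(-5\right)^{4} + 10 \left(-5\right)\right) = \left(\left(0 - 50\right) - 164\right) \left(-2 - 625 - 50\right) = \left(-50 - 164\right) \left(-2 - 625 - 50\right) = \left(-214\right) \left(-677\right) = 144878$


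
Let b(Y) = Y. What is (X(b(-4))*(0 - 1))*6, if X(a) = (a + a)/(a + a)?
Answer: -6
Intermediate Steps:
X(a) = 1 (X(a) = (2*a)/((2*a)) = (2*a)*(1/(2*a)) = 1)
(X(b(-4))*(0 - 1))*6 = (1*(0 - 1))*6 = (1*(-1))*6 = -1*6 = -6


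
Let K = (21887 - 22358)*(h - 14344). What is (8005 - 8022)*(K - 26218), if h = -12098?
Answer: -211275388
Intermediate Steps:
K = 12454182 (K = (21887 - 22358)*(-12098 - 14344) = -471*(-26442) = 12454182)
(8005 - 8022)*(K - 26218) = (8005 - 8022)*(12454182 - 26218) = -17*12427964 = -211275388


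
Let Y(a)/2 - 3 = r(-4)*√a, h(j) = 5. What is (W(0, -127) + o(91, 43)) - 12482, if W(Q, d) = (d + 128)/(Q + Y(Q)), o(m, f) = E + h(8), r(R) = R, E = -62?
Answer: -75233/6 ≈ -12539.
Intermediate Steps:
o(m, f) = -57 (o(m, f) = -62 + 5 = -57)
Y(a) = 6 - 8*√a (Y(a) = 6 + 2*(-4*√a) = 6 - 8*√a)
W(Q, d) = (128 + d)/(6 + Q - 8*√Q) (W(Q, d) = (d + 128)/(Q + (6 - 8*√Q)) = (128 + d)/(6 + Q - 8*√Q))
(W(0, -127) + o(91, 43)) - 12482 = ((128 - 127)/(6 + 0 - 8*√0) - 57) - 12482 = (1/(6 + 0 - 8*0) - 57) - 12482 = (1/(6 + 0 + 0) - 57) - 12482 = (1/6 - 57) - 12482 = ((⅙)*1 - 57) - 12482 = (⅙ - 57) - 12482 = -341/6 - 12482 = -75233/6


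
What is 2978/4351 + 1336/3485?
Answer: 16191266/15163235 ≈ 1.0678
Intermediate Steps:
2978/4351 + 1336/3485 = 16191266/15163235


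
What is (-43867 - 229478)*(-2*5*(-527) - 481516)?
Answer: 130179462870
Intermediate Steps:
(-43867 - 229478)*(-2*5*(-527) - 481516) = -273345*(-10*(-527) - 481516) = -273345*(5270 - 481516) = -273345*(-476246) = 130179462870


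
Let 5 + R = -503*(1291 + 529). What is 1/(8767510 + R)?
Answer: 1/7852045 ≈ 1.2736e-7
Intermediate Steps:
R = -915465 (R = -5 - 503*(1291 + 529) = -5 - 503*1820 = -5 - 915460 = -915465)
1/(8767510 + R) = 1/(8767510 - 915465) = 1/7852045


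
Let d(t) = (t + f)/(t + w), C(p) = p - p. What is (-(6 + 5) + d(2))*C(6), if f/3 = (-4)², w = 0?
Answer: 0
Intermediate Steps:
f = 48 (f = 3*(-4)² = 3*16 = 48)
C(p) = 0
d(t) = (48 + t)/t (d(t) = (t + 48)/(t + 0) = (48 + t)/t)
(-(6 + 5) + d(2))*C(6) = (-(6 + 5) + (48 + 2)/2)*0 = (-1*11 + (½)*50)*0 = (-11 + 25)*0 = 14*0 = 0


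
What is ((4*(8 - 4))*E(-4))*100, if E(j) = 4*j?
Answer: -25600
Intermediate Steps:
((4*(8 - 4))*E(-4))*100 = ((4*(8 - 4))*(4*(-4)))*100 = ((4*4)*(-16))*100 = (16*(-16))*100 = -256*100 = -25600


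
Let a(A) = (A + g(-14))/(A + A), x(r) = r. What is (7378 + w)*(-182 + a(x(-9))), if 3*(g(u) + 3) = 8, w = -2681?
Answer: -23015300/27 ≈ -8.5242e+5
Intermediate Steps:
g(u) = -1/3 (g(u) = -3 + (1/3)*8 = -3 + 8/3 = -1/3)
a(A) = (-1/3 + A)/(2*A) (a(A) = (A - 1/3)/(A + A) = (-1/3 + A)/((2*A)) = (-1/3 + A)*(1/(2*A)) = (-1/3 + A)/(2*A))
(7378 + w)*(-182 + a(x(-9))) = (7378 - 2681)*(-182 + (1/6)*(-1 + 3*(-9))/(-9)) = 4697*(-182 + (1/6)*(-1/9)*(-1 - 27)) = 4697*(-182 + (1/6)*(-1/9)*(-28)) = 4697*(-182 + 14/27) = 4697*(-4900/27) = -23015300/27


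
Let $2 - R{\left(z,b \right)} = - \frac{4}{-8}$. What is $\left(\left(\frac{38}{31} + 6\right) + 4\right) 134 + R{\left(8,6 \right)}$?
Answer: $\frac{93357}{62} \approx 1505.8$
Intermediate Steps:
$R{\left(z,b \right)} = \frac{3}{2}$ ($R{\left(z,b \right)} = 2 - - \frac{4}{-8} = 2 - \left(-4\right) \left(- \frac{1}{8}\right) = 2 - \frac{1}{2} = \frac{3}{2}$)
$\left(\left(\frac{38}{31} + 6\right) + 4\right) 134 + R{\left(8,6 \right)} = \left(\left(\frac{38}{31} + 6\right) + 4\right) 134 + \frac{3}{2} = \left(\frac{224}{31} + 4\right) 134 + \frac{3}{2} = \frac{348}{31} \cdot 134 + \frac{3}{2} = \frac{46632}{31} + \frac{3}{2} = \frac{93357}{62}$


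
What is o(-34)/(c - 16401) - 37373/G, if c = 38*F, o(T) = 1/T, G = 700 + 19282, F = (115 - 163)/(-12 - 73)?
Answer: -26016460199/13910079651 ≈ -1.8703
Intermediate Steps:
F = 48/85 (F = -48/(-85) = -48*(-1/85) = 48/85 ≈ 0.56471)
G = 19982
c = 1824/85 (c = 38*(48/85) = 1824/85 ≈ 21.459)
o(-34)/(c - 16401) - 37373/G = 1/((-34)*(1824/85 - 16401)) - 37373/19982 = -1/(34*(-1392261/85)) - 37373*1/19982 = -1/34*(-85/1392261) - 37373/19982 = 5/2784522 - 37373/19982 = -26016460199/13910079651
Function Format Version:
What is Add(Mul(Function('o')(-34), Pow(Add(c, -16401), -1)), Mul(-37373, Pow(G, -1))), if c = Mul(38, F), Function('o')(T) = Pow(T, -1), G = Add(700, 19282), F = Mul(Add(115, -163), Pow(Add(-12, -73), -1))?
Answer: Rational(-26016460199, 13910079651) ≈ -1.8703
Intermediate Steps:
F = Rational(48, 85) (F = Mul(-48, Pow(-85, -1)) = Mul(-48, Rational(-1, 85)) = Rational(48, 85) ≈ 0.56471)
G = 19982
c = Rational(1824, 85) (c = Mul(38, Rational(48, 85)) = Rational(1824, 85) ≈ 21.459)
Add(Mul(Function('o')(-34), Pow(Add(c, -16401), -1)), Mul(-37373, Pow(G, -1))) = Add(Mul(Pow(-34, -1), Pow(Add(Rational(1824, 85), -16401), -1)), Mul(-37373, Pow(19982, -1))) = Add(Mul(Rational(-1, 34), Pow(Rational(-1392261, 85), -1)), Mul(-37373, Rational(1, 19982))) = Add(Mul(Rational(-1, 34), Rational(-85, 1392261)), Rational(-37373, 19982)) = Add(Rational(5, 2784522), Rational(-37373, 19982)) = Rational(-26016460199, 13910079651)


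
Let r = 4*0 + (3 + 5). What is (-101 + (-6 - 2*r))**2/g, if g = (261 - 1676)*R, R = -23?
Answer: 15129/32545 ≈ 0.46486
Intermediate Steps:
r = 8 (r = 0 + 8 = 8)
g = 32545 (g = (261 - 1676)*(-23) = -1415*(-23) = 32545)
(-101 + (-6 - 2*r))**2/g = (-101 + (-6 - 2*8))**2/32545 = (-101 + (-6 - 16))**2*(1/32545) = (-101 - 22)**2*(1/32545) = (-123)**2*(1/32545) = 15129*(1/32545) = 15129/32545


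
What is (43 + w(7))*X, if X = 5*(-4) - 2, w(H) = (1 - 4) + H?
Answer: -1034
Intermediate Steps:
w(H) = -3 + H
X = -22 (X = -20 - 2 = -22)
(43 + w(7))*X = (43 + (-3 + 7))*(-22) = (43 + 4)*(-22) = 47*(-22) = -1034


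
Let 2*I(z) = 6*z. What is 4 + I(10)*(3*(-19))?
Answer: -1706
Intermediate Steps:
I(z) = 3*z (I(z) = (6*z)/2 = 3*z)
4 + I(10)*(3*(-19)) = 4 + (3*10)*(3*(-19)) = 4 + 30*(-57) = 4 - 1710 = -1706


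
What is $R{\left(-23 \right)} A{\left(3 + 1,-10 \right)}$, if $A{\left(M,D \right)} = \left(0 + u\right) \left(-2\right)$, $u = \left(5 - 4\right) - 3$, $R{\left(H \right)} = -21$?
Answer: $-84$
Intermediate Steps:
$u = -2$ ($u = 1 - 3 = -2$)
$A{\left(M,D \right)} = 4$ ($A{\left(M,D \right)} = \left(0 - 2\right) \left(-2\right) = \left(-2\right) \left(-2\right) = 4$)
$R{\left(-23 \right)} A{\left(3 + 1,-10 \right)} = \left(-21\right) 4 = -84$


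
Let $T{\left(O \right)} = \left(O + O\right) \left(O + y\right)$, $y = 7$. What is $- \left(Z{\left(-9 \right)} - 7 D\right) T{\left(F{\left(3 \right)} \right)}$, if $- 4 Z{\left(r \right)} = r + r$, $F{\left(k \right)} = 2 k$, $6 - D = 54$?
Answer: $-53118$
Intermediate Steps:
$D = -48$ ($D = 6 - 54 = -48$)
$Z{\left(r \right)} = - \frac{r}{2}$ ($Z{\left(r \right)} = - \frac{r + r}{4} = - \frac{2 r}{4} = - \frac{r}{2}$)
$T{\left(O \right)} = 2 O \left(7 + O\right)$ ($T{\left(O \right)} = \left(O + O\right) \left(O + 7\right) = 2 O \left(7 + O\right)$)
$- \left(Z{\left(-9 \right)} - 7 D\right) T{\left(F{\left(3 \right)} \right)} = - \left(\left(- \frac{1}{2}\right) \left(-9\right) - -336\right) 2 \cdot 2 \cdot 3 \left(7 + 2 \cdot 3\right) = - \left(\frac{9}{2} + 336\right) 2 \cdot 6 \left(7 + 6\right) = - \frac{681 \cdot 2 \cdot 6 \cdot 13}{2} = - \frac{681 \cdot 156}{2} = \left(-1\right) 53118 = -53118$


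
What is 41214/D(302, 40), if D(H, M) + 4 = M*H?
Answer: 20607/6038 ≈ 3.4129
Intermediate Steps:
D(H, M) = -4 + H*M (D(H, M) = -4 + M*H = -4 + H*M)
41214/D(302, 40) = 41214/(-4 + 302*40) = 41214/(-4 + 12080) = 41214/12076 = 41214*(1/12076) = 20607/6038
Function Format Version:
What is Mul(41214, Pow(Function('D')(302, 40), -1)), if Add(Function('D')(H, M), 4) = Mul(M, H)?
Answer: Rational(20607, 6038) ≈ 3.4129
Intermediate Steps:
Function('D')(H, M) = Add(-4, Mul(H, M)) (Function('D')(H, M) = Add(-4, Mul(M, H)) = Add(-4, Mul(H, M)))
Mul(41214, Pow(Function('D')(302, 40), -1)) = Mul(41214, Pow(Add(-4, Mul(302, 40)), -1)) = Mul(41214, Pow(Add(-4, 12080), -1)) = Mul(41214, Pow(12076, -1)) = Mul(41214, Rational(1, 12076)) = Rational(20607, 6038)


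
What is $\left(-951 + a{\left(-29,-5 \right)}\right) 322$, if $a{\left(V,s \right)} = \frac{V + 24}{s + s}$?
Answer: $-306061$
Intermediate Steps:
$a{\left(V,s \right)} = \frac{24 + V}{2 s}$
$\left(-951 + a{\left(-29,-5 \right)}\right) 322 = \left(-951 + \frac{24 - 29}{2 \left(-5\right)}\right) 322 = \left(-951 + \frac{1}{2} \left(- \frac{1}{5}\right) \left(-5\right)\right) 322 = \left(-951 + \frac{1}{2}\right) 322 = \left(- \frac{1901}{2}\right) 322 = -306061$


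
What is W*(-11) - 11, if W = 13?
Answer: -154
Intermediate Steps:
W*(-11) - 11 = 13*(-11) - 11 = -143 - 11 = -154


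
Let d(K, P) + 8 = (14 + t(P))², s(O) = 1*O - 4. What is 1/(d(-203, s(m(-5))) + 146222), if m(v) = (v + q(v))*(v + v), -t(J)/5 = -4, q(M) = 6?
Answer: 1/147370 ≈ 6.7856e-6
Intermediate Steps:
t(J) = 20 (t(J) = -5*(-4) = 20)
m(v) = 2*v*(6 + v) (m(v) = (v + 6)*(v + v) = (6 + v)*(2*v) = 2*v*(6 + v))
s(O) = -4 + O (s(O) = O - 4 = -4 + O)
d(K, P) = 1148 (d(K, P) = -8 + (14 + 20)² = -8 + 34² = -8 + 1156 = 1148)
1/(d(-203, s(m(-5))) + 146222) = 1/(1148 + 146222) = 1/147370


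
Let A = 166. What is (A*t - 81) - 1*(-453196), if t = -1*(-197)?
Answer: 485817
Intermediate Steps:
t = 197
(A*t - 81) - 1*(-453196) = (166*197 - 81) - 1*(-453196) = (32702 - 81) + 453196 = 32621 + 453196 = 485817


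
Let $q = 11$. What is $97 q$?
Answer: $1067$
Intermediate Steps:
$97 q = 97 \cdot 11 = 1067$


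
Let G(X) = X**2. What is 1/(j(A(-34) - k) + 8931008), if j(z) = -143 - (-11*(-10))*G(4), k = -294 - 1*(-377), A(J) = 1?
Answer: 1/8929105 ≈ 1.1199e-7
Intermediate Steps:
k = 83 (k = -294 + 377 = 83)
j(z) = -1903 (j(z) = -143 - (-11*(-10))*4**2 = -143 - 110*16 = -143 - 1*1760 = -143 - 1760 = -1903)
1/(j(A(-34) - k) + 8931008) = 1/(-1903 + 8931008) = 1/8929105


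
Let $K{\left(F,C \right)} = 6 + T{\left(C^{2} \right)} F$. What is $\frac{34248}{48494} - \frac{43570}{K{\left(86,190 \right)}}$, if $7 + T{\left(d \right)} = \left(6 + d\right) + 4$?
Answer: $\frac{26055624673}{37641818704} \approx 0.6922$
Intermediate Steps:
$T{\left(d \right)} = 3 + d$ ($T{\left(d \right)} = -7 + \left(\left(6 + d\right) + 4\right) = -7 + \left(10 + d\right) = 3 + d$)
$K{\left(F,C \right)} = 6 + F \left(3 + C^{2}\right)$ ($K{\left(F,C \right)} = 6 + \left(3 + C^{2}\right) F = 6 + F \left(3 + C^{2}\right)$)
$\frac{34248}{48494} - \frac{43570}{K{\left(86,190 \right)}} = \frac{34248}{48494} - \frac{43570}{6 + 86 \left(3 + 190^{2}\right)} = 34248 \cdot \frac{1}{48494} - \frac{43570}{6 + 86 \left(3 + 36100\right)} = \frac{17124}{24247} - \frac{43570}{6 + 86 \cdot 36103} = \frac{17124}{24247} - \frac{43570}{6 + 3104858} = \frac{17124}{24247} - \frac{43570}{3104864} = \frac{17124}{24247} - \frac{21785}{1552432} = \frac{26055624673}{37641818704}$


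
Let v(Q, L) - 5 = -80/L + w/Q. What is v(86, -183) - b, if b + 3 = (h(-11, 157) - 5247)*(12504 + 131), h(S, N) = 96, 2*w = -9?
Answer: 2048549152181/31476 ≈ 6.5083e+7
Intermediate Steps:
w = -9/2 (w = (½)*(-9) = -9/2 ≈ -4.5000)
v(Q, L) = 5 - 80/L - 9/(2*Q) (v(Q, L) = 5 + (-80/L - 9/(2*Q)) = 5 - 80/L - 9/(2*Q))
b = -65082888 (b = -3 + (96 - 5247)*(12504 + 131) = -3 - 5151*12635 = -3 - 65082885 = -65082888)
v(86, -183) - b = (5 - 80/(-183) - 9/2/86) - 1*(-65082888) = (5 - 80*(-1/183) - 9/2*1/86) + 65082888 = (5 + 80/183 - 9/172) + 65082888 = 169493/31476 + 65082888 = 2048549152181/31476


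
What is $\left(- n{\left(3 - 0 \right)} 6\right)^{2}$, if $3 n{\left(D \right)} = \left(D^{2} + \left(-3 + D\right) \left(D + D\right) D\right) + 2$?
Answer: $484$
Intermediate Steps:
$n{\left(D \right)} = \frac{2}{3} + \frac{D^{2}}{3} + \frac{2 D^{2} \left(-3 + D\right)}{3}$ ($n{\left(D \right)} = \frac{\left(D^{2} + \left(-3 + D\right) \left(D + D\right) D\right) + 2}{3} = \frac{\left(D^{2} + \left(-3 + D\right) 2 D D\right) + 2}{3} = \frac{\left(D^{2} + 2 D \left(-3 + D\right) D\right) + 2}{3} = \frac{\left(D^{2} + 2 D^{2} \left(-3 + D\right)\right) + 2}{3} = \frac{2 + D^{2} + 2 D^{2} \left(-3 + D\right)}{3} = \frac{2}{3} + \frac{D^{2}}{3} + \frac{2 D^{2} \left(-3 + D\right)}{3}$)
$\left(- n{\left(3 - 0 \right)} 6\right)^{2} = \left(- (\frac{2}{3} - \frac{5 \left(3 - 0\right)^{2}}{3} + \frac{2 \left(3 - 0\right)^{3}}{3}) 6\right)^{2} = \left(- (\frac{2}{3} - \frac{5 \left(3 + 0\right)^{2}}{3} + \frac{2 \left(3 + 0\right)^{3}}{3}) 6\right)^{2} = \left(- (\frac{2}{3} - \frac{5 \cdot 3^{2}}{3} + \frac{2 \cdot 3^{3}}{3}) 6\right)^{2} = \left(- (\frac{2}{3} - 15 + \frac{2}{3} \cdot 27) 6\right)^{2} = \left(- (\frac{2}{3} - 15 + 18) 6\right)^{2} = \left(\left(-1\right) \frac{11}{3} \cdot 6\right)^{2} = \left(\left(- \frac{11}{3}\right) 6\right)^{2} = \left(-22\right)^{2} = 484$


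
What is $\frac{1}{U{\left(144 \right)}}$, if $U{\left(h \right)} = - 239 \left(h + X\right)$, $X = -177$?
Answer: $\frac{1}{7887} \approx 0.00012679$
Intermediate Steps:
$U{\left(h \right)} = 42303 - 239 h$ ($U{\left(h \right)} = - 239 \left(h - 177\right) = - 239 \left(-177 + h\right) = 42303 - 239 h$)
$\frac{1}{U{\left(144 \right)}} = \frac{1}{42303 - 34416} = \frac{1}{7887}$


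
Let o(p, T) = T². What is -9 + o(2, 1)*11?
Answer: 2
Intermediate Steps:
-9 + o(2, 1)*11 = -9 + 1²*11 = -9 + 1*11 = -9 + 11 = 2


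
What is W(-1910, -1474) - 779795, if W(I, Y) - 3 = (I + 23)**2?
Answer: 2780977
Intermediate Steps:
W(I, Y) = 3 + (23 + I)**2 (W(I, Y) = 3 + (I + 23)**2 = 3 + (23 + I)**2)
W(-1910, -1474) - 779795 = (3 + (23 - 1910)**2) - 779795 = (3 + (-1887)**2) - 779795 = (3 + 3560769) - 779795 = 3560772 - 779795 = 2780977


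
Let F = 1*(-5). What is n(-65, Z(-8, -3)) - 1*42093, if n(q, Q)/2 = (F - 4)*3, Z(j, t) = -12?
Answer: -42147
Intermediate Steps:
F = -5
n(q, Q) = -54 (n(q, Q) = 2*((-5 - 4)*3) = 2*(-9*3) = 2*(-27) = -54)
n(-65, Z(-8, -3)) - 1*42093 = -54 - 1*42093 = -54 - 42093 = -42147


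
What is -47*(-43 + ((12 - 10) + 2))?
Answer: 1833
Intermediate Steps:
-47*(-43 + ((12 - 10) + 2)) = -47*(-43 + (2 + 2)) = -47*(-43 + 4) = -47*(-39) = 1833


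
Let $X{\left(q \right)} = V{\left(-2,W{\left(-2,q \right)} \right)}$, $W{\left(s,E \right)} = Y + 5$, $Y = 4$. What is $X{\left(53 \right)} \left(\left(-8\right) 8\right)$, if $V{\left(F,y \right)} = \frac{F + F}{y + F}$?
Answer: $\frac{256}{7} \approx 36.571$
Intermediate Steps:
$W{\left(s,E \right)} = 9$ ($W{\left(s,E \right)} = 4 + 5 = 9$)
$V{\left(F,y \right)} = \frac{2 F}{F + y}$
$X{\left(q \right)} = - \frac{4}{7}$ ($X{\left(q \right)} = 2 \left(-2\right) \frac{1}{-2 + 9} = 2 \left(-2\right) \frac{1}{7} = - \frac{4}{7}$)
$X{\left(53 \right)} \left(\left(-8\right) 8\right) = - \frac{4 \left(\left(-8\right) 8\right)}{7} = \left(- \frac{4}{7}\right) \left(-64\right) = \frac{256}{7}$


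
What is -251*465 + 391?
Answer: -116324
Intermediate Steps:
-251*465 + 391 = -116715 + 391 = -116324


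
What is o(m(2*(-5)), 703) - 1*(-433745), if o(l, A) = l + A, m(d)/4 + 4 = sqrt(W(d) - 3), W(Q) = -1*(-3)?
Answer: 434432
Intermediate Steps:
W(Q) = 3
m(d) = -16 (m(d) = -16 + 4*sqrt(3 - 3) = -16 + 4*sqrt(0) = -16 + 4*0 = -16 + 0 = -16)
o(l, A) = A + l
o(m(2*(-5)), 703) - 1*(-433745) = (703 - 16) - 1*(-433745) = 687 + 433745 = 434432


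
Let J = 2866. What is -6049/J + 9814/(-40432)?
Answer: -9739289/4138504 ≈ -2.3533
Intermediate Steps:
-6049/J + 9814/(-40432) = -6049/2866 + 9814/(-40432) = -6049*1/2866 + 9814*(-1/40432) = -6049/2866 - 701/2888 = -9739289/4138504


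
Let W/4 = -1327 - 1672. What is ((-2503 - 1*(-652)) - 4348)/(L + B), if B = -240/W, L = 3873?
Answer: -18590801/11615187 ≈ -1.6006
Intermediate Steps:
W = -11996 (W = 4*(-1327 - 1672) = 4*(-2999) = -11996)
B = 60/2999 (B = -240/(-11996) = -240*(-1/11996) = 60/2999 ≈ 0.020007)
((-2503 - 1*(-652)) - 4348)/(L + B) = ((-2503 - 1*(-652)) - 4348)/(3873 + 60/2999) = ((-2503 + 652) - 4348)/(11615187/2999) = (-1851 - 4348)*(2999/11615187) = -6199*2999/11615187 = -18590801/11615187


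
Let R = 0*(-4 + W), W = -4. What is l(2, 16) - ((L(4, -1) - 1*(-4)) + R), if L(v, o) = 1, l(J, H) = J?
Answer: -3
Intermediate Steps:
R = 0 (R = 0*(-4 - 4) = 0*(-8) = 0)
l(2, 16) - ((L(4, -1) - 1*(-4)) + R) = 2 - ((1 - 1*(-4)) + 0) = 2 - ((1 + 4) + 0) = 2 - (5 + 0) = 2 - 1*5 = 2 - 5 = -3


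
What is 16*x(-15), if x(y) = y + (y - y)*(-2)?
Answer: -240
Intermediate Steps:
x(y) = y (x(y) = y + 0*(-2) = y + 0 = y)
16*x(-15) = 16*(-15) = -240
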